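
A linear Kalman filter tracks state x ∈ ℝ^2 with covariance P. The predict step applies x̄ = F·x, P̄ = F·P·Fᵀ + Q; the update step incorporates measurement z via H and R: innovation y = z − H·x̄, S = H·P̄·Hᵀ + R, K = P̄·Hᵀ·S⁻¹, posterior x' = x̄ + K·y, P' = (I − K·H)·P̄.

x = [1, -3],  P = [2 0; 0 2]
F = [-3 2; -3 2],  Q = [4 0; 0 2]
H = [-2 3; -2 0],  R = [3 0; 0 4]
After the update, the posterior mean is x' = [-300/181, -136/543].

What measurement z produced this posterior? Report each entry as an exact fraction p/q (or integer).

z = [3, 3]

x̄ = F·x = [-9, -9]
P̄ = F·P·Fᵀ + Q = [30 26; 26 28]
S = H·P̄·Hᵀ + R = [63 -36; -36 124]
K = P̄·Hᵀ·S⁻¹ = [2/181 -87/181; 524/1629 -59/181]
x' − x̄ = [1329/181, 4751/543] = K·y
y = (KᵀK)⁻¹·Kᵀ·(x' − x̄) = [12, -15]
z = y + H·x̄ = [12, -15] + [-9, 18] = [3, 3]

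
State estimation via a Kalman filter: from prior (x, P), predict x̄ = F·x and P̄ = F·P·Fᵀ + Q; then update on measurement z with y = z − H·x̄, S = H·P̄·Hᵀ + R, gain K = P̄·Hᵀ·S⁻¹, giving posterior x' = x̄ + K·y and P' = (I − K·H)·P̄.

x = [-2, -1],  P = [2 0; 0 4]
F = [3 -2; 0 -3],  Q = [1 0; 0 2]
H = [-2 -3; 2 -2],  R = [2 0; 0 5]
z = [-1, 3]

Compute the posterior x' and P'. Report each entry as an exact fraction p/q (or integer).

x' = [16862/19865, -4733/19865]
P' = [10078/19865 -4087/19865; -4087/19865 5373/19865]

x̄ = F·x = [-4, 3]
P̄ = F·P·Fᵀ + Q = [35 24; 24 38]
y = z − H·x̄ = [0, 17]
S = H·P̄·Hᵀ + R = [772 40; 40 105]
K = P̄·Hᵀ·S⁻¹ = [-1579/7946 5666/19865; -1589/7946 -3784/19865]
x' = x̄ + K·y = [16862/19865, -4733/19865]
P' = (I − K·H)·P̄ = [10078/19865 -4087/19865; -4087/19865 5373/19865]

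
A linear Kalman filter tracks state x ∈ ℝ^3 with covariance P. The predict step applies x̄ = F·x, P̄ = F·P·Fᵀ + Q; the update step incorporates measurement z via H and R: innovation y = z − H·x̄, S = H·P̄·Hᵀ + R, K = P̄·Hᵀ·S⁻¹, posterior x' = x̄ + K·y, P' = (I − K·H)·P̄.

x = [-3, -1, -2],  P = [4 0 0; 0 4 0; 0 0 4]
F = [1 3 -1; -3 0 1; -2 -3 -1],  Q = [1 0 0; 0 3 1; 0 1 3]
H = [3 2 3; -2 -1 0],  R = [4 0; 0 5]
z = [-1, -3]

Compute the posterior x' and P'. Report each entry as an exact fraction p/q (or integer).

x' = [46216/23213, -89479/69639, -93979/69639]
P' = [147545/23213 -237445/23213 7309/23213; -237445/23213 1415695/69639 -210359/69639; 7309/23213 -210359/69639 145231/69639]

x̄ = F·x = [-4, 7, 11]
P̄ = F·P·Fᵀ + Q = [45 -16 -40; -16 43 21; -40 21 59]
y = z − H·x̄ = [-36, -4]
S = H·P̄·Hᵀ + R = [452 -67; -67 164]
K = P̄·Hᵀ·S⁻¹ = [-2582/23213 -11529/23213; 15827/69639 1795/69639; 20189/69639 33301/69639]
x' = x̄ + K·y = [46216/23213, -89479/69639, -93979/69639]
P' = (I − K·H)·P̄ = [147545/23213 -237445/23213 7309/23213; -237445/23213 1415695/69639 -210359/69639; 7309/23213 -210359/69639 145231/69639]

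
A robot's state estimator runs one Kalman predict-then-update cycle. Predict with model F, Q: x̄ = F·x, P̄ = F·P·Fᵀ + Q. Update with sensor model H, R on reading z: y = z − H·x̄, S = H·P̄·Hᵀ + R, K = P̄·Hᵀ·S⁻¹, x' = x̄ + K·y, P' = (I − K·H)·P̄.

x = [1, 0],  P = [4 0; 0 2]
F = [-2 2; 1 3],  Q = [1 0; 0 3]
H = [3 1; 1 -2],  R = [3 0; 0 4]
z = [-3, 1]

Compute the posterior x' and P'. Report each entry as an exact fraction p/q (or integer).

x̄ = F·x = [-2, 1]
P̄ = F·P·Fᵀ + Q = [25 4; 4 25]
y = z − H·x̄ = [2, 5]
S = H·P̄·Hᵀ + R = [277 5; 5 113]
K = P̄·Hᵀ·S⁻¹ = [4421/15638 2157/15638; 4411/31276 -12927/31276]
x' = x̄ + K·y = [-11649/15638, -24537/31276]
P' = (I − K·H)·P̄ = [2511/7819 -1803/15638; -1803/15638 24051/31276]

x' = [-11649/15638, -24537/31276]
P' = [2511/7819 -1803/15638; -1803/15638 24051/31276]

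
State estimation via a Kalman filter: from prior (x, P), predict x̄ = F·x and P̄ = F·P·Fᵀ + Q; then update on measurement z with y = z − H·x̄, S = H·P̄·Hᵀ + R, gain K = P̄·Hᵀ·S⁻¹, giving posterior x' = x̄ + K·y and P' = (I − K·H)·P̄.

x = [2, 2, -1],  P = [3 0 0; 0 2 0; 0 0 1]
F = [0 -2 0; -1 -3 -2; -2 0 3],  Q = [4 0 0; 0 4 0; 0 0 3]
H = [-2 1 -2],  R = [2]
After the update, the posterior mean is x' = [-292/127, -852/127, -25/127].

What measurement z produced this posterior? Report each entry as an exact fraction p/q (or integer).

z = [-2]

x̄ = F·x = [-4, -6, -7]
P̄ = F·P·Fᵀ + Q = [12 12 0; 12 29 0; 0 0 24]
S = H·P̄·Hᵀ + R = [127]
K = P̄·Hᵀ·S⁻¹ = [-12/127; 5/127; -48/127]
x' − x̄ = [216/127, -90/127, 864/127] = K·y
y = (KᵀK)⁻¹·Kᵀ·(x' − x̄) = [-18]
z = y + H·x̄ = [-18] + [16] = [-2]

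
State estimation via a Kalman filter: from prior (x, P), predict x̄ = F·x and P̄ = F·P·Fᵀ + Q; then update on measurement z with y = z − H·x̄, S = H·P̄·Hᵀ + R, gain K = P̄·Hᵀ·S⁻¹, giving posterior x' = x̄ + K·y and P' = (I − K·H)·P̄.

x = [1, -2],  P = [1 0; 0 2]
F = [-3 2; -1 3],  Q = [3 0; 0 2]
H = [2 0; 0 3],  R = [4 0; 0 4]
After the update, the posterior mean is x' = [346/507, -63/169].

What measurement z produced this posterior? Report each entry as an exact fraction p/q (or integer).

x̄ = F·x = [-7, -7]
P̄ = F·P·Fᵀ + Q = [20 15; 15 21]
S = H·P̄·Hᵀ + R = [84 90; 90 193]
K = P̄·Hᵀ·S⁻¹ = [1835/4056 15/676; 5/338 54/169]
x' − x̄ = [3895/507, 1120/169] = K·y
y = (KᵀK)⁻¹·Kᵀ·(x' − x̄) = [16, 20]
z = y + H·x̄ = [16, 20] + [-14, -21] = [2, -1]

z = [2, -1]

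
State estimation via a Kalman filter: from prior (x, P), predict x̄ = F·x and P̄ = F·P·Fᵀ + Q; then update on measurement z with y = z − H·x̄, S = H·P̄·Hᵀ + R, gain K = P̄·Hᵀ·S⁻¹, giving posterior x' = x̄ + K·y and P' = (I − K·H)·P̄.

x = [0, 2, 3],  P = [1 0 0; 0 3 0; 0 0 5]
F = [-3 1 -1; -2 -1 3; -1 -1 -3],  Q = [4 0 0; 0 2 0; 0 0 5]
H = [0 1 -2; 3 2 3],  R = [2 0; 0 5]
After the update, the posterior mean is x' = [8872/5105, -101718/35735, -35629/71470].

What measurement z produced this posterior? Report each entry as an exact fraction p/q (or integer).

x̄ = F·x = [-1, 7, -11]
P̄ = F·P·Fᵀ + Q = [21 -12 15; -12 54 -40; 15 -40 54]
S = H·P̄·Hᵀ + R = [432 -302; -302 542]
K = P̄·Hᵀ·S⁻¹ = [93/5105 843/5105; 14533/35735 4933/35735; -20931/71470 2542/35735]
x' − x̄ = [13977/5105, -351863/35735, 750541/71470] = K·y
y = (KᵀK)⁻¹·Kᵀ·(x' − x̄) = [-31, 20]
z = y + H·x̄ = [-31, 20] + [29, -22] = [-2, -2]

z = [-2, -2]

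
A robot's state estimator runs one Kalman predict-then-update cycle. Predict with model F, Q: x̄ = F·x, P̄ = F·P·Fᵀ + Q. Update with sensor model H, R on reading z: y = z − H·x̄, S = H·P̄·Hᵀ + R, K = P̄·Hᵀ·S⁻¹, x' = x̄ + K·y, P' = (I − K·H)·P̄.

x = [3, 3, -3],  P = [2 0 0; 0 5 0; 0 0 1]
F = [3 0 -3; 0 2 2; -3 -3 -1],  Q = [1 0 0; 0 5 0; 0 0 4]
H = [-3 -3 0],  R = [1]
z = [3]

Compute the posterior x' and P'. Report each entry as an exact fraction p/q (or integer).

x' = [1773/203, -3933/406, 1947/406]
P' = [3506/203 -3495/203 1608/203; -3495/203 7013/406 -3263/406; 1608/203 -3263/406 7727/406]

x̄ = F·x = [18, 0, -15]
P̄ = F·P·Fᵀ + Q = [28 -6 -15; -6 29 -32; -15 -32 68]
y = z − H·x̄ = [57]
S = H·P̄·Hᵀ + R = [406]
K = P̄·Hᵀ·S⁻¹ = [-33/203; -69/406; 141/406]
x' = x̄ + K·y = [1773/203, -3933/406, 1947/406]
P' = (I − K·H)·P̄ = [3506/203 -3495/203 1608/203; -3495/203 7013/406 -3263/406; 1608/203 -3263/406 7727/406]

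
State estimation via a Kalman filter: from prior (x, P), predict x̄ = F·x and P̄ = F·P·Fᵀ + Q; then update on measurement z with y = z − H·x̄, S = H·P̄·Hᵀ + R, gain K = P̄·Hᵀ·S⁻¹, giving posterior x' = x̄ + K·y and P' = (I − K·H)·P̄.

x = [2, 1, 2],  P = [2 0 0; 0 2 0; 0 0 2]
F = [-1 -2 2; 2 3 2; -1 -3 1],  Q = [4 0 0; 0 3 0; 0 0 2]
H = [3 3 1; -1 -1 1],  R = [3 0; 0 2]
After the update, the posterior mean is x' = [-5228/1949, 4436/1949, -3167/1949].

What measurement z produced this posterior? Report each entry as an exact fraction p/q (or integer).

x̄ = F·x = [0, 11, -3]
P̄ = F·P·Fᵀ + Q = [22 -8 18; -8 37 -18; 18 -18 24]
S = H·P̄·Hᵀ + R = [414 -105; -105 69]
K = P̄·Hᵀ·S⁻¹ = [1520/5847 884/1949; -58/5847 -1357/1949; 464/1949 1384/1949]
x' − x̄ = [-5228/1949, -17003/1949, 2680/1949] = K·y
y = (KᵀK)⁻¹·Kᵀ·(x' − x̄) = [-33, 13]
z = y + H·x̄ = [-33, 13] + [30, -14] = [-3, -1]

z = [-3, -1]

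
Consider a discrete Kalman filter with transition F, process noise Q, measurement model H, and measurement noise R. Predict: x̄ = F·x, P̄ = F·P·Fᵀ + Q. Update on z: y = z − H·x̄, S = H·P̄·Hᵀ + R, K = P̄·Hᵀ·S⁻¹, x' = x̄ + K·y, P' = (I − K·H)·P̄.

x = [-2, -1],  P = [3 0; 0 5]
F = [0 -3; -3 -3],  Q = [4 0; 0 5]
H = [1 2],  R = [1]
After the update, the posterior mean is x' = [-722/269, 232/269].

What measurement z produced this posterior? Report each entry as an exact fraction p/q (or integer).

x̄ = F·x = [3, 9]
P̄ = F·P·Fᵀ + Q = [49 45; 45 77]
S = H·P̄·Hᵀ + R = [538]
K = P̄·Hᵀ·S⁻¹ = [139/538; 199/538]
x' − x̄ = [-1529/269, -2189/269] = K·y
y = (KᵀK)⁻¹·Kᵀ·(x' − x̄) = [-22]
z = y + H·x̄ = [-22] + [21] = [-1]

z = [-1]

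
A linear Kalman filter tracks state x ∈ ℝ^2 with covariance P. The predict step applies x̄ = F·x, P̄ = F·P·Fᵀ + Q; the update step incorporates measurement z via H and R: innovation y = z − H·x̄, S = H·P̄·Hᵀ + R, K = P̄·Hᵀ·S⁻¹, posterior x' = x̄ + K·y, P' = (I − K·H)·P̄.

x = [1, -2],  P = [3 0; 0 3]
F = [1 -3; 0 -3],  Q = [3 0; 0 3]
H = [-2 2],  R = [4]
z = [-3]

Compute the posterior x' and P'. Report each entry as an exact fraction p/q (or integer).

x̄ = F·x = [7, 6]
P̄ = F·P·Fᵀ + Q = [33 27; 27 30]
y = z − H·x̄ = [-1]
S = H·P̄·Hᵀ + R = [40]
K = P̄·Hᵀ·S⁻¹ = [-3/10; 3/20]
x' = x̄ + K·y = [73/10, 117/20]
P' = (I − K·H)·P̄ = [147/5 144/5; 144/5 291/10]

x' = [73/10, 117/20]
P' = [147/5 144/5; 144/5 291/10]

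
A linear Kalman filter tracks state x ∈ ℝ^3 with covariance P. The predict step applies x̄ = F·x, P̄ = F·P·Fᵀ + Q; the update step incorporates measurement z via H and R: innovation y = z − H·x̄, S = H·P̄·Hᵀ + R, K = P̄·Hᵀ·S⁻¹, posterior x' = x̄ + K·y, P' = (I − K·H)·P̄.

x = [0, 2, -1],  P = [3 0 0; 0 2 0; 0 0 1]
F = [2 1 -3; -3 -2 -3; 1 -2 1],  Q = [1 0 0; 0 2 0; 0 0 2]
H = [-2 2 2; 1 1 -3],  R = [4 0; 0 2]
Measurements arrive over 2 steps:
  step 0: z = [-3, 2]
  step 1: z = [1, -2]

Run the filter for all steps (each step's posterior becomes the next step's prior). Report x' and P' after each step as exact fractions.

step 0: x' = [9661/10477, -1927/10477, -4951/10477], P' = [103826/10477 49334/10477 50766/10477; 49334/10477 61009/20954 49489/20954; 50766/10477 49489/20954 53513/20954]
step 1: x' = [938339069/421059529, 37260840/38278139, 717257548/421059529], P' = [879888896/421059529 34786091/38278139 409273845/421059529; 34786091/38278139 82069799/76556278 36653119/76556278; 409273845/421059529 36653119/76556278 532314517/842119058]

step 0: x̄ = F·x = [5, -1, -5]
step 0: P̄ = F·P·Fᵀ + Q = [24 -13 -1; -13 46 -4; -1 -4 14]
step 0: y = z − H·x̄ = [19, -17]
step 0: S = H·P̄·Hᵀ + R = [420 -32; -32 202]
step 0: K = P̄·Hᵀ·S⁻¹ = [-1863/10477 431/10477; 5915/20954 5605/20954; 735/20954 -4759/20954]
step 0: x' = x̄ + K·y = [9661/10477, -1927/10477, -4951/10477]
step 0: P' = (I − K·H)·P̄ = [103826/10477 49334/10477 50766/10477; 49334/10477 61009/20954 49489/20954; 50766/10477 49489/20954 53513/20954]
step 1: x̄ = F·x = [32248/10477, -10276/10477, 8564/10477]
step 1: P̄ = F·P·Fᵀ + Q = [136771/10477 -561963/10477 40817/10477; -561963/10477 6241889/20954 -556023/20954; 40817/10477 -556023/20954 157545/20954]
step 1: y = z − H·x̄ = [78397/10477, -17234/10477]
step 1: S = H·P̄·Hᵀ + R = [15332936/10477 6934294/10477; 6934294/10477 4286863/10477]
step 1: K = P̄·Hᵀ·S⁻¹ = [-43984025/421059529 17357181/421059529; 12287684/38278139 10420656/38278139; 29237784/421059529 -93802888/421059529]
step 1: x' = x̄ + K·y = [938339069/421059529, 37260840/38278139, 717257548/421059529]
step 1: P' = (I − K·H)·P̄ = [879888896/421059529 34786091/38278139 409273845/421059529; 34786091/38278139 82069799/76556278 36653119/76556278; 409273845/421059529 36653119/76556278 532314517/842119058]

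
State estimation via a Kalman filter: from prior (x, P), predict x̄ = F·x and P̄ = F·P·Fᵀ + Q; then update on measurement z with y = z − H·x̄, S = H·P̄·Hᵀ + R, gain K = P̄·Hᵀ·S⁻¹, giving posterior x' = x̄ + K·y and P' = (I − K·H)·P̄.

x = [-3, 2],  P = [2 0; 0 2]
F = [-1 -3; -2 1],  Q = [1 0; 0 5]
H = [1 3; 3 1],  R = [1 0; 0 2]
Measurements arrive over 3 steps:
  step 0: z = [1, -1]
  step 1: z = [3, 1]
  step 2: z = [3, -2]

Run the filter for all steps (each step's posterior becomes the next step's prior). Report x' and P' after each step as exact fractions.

step 0: x̄ = F·x = [-3, 8]
step 0: P̄ = F·P·Fᵀ + Q = [21 -2; -2 15]
step 0: y = z − H·x̄ = [-20, 0]
step 0: S = H·P̄·Hᵀ + R = [145 88; 88 194]
step 0: K = P̄·Hᵀ·S⁻¹ = [-1229/10193 7525/20386; 3775/10193 -2479/20386]
step 0: x' = x̄ + K·y = [-5999/10193, 6044/10193]
step 0: P' = (I − K·H)·P̄ = [5951/20386 -2803/20386; -2803/20386 3451/20386]
step 1: x̄ = F·x = [-12133/10193, 18042/10193]
step 1: P̄ = F·P·Fᵀ + Q = [20289/10193 -6233/10193; -6233/10193 140397/20386]
step 1: y = z − H·x̄ = [-11414/10193, 28550/10193]
step 1: S = H·P̄·Hᵀ + R = [1249741/20386 418265/20386; 418265/20386 471575/20386]
step 1: K = P̄·Hᵀ·S⁻¹ = [-39424/369595 603028/1847975; 1468298/4065545 -2071681/20327725]
step 1: x' = x̄ + K·y = [-57983/369595, 4391456/4065545]
step 1: P' = (I − K·H)·P̄ = [476911/1847975 -224677/1847975; -224677/1847975 3270979/20327725]
step 2: x̄ = F·x = [-2507311/813109, 5667082/4065545]
step 2: P̄ = F·P·Fᵀ + Q = [1607355/813109 -2335626/4065545; -2335626/4065545 135779476/20327725]
step 2: y = z − H·x̄ = [702904/369595, 62171/10615]
step 2: S = H·P̄·Hᵀ + R = [110223464/1847975 97581/4825; 97581/4825 1221987/53075]
step 2: K = P̄·Hᵀ·S⁻¹ = [-694433826/6533695121 2129891613/6533695121; 2357373980/6533695121 -1992855362/19601085363]
step 2: x' = x̄ + K·y = [-8993493482/6533695121, 29100488948/19601085363]
step 2: P' = (I − K·H)·P̄ = [1684222938/6533695121 -792885588/6533695121; -792885588/6533695121 3150259568/19601085363]

step 0: x' = [-5999/10193, 6044/10193], P' = [5951/20386 -2803/20386; -2803/20386 3451/20386]
step 1: x' = [-57983/369595, 4391456/4065545], P' = [476911/1847975 -224677/1847975; -224677/1847975 3270979/20327725]
step 2: x' = [-8993493482/6533695121, 29100488948/19601085363], P' = [1684222938/6533695121 -792885588/6533695121; -792885588/6533695121 3150259568/19601085363]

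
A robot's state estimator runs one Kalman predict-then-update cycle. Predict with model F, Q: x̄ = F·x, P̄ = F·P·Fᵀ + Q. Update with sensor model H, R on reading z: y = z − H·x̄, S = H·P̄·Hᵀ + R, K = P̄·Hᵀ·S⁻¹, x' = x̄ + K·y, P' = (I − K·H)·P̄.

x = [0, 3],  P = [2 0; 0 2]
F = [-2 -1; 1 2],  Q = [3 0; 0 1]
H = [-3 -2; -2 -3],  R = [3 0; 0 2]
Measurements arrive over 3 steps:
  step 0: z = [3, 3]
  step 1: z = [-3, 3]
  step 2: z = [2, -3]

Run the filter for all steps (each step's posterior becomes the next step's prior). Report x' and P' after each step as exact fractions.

step 0: x' = [-1227/1138, -30/569], P' = [2843/2276 -1209/1138; -1209/1138 609/569]
step 1: x' = [690252/303889, -695361/303889], P' = [904909/1215556 -355029/607778; -355029/607778 187599/303889]
step 2: x' = [-380003129/498579296, 226271429/249289648], P' = [369505343/498579296 -144329475/249289648; -144329475/249289648 75946983/124644824]

step 0: x̄ = F·x = [-3, 6]
step 0: P̄ = F·P·Fᵀ + Q = [13 -8; -8 11]
step 0: y = z − H·x̄ = [6, 15]
step 0: S = H·P̄·Hᵀ + R = [68 40; 40 57]
step 0: K = P̄·Hᵀ·S⁻¹ = [-1231/2276 196/569; 397/1138 -309/569]
step 0: x' = x̄ + K·y = [-1227/1138, -30/569]
step 0: P' = (I − K·H)·P̄ = [2843/2276 -1209/1138; -1209/1138 609/569]
step 1: x̄ = F·x = [1257/569, -1347/1138]
step 1: P̄ = F·P·Fᵀ + Q = [2741/569 383/569; 383/569 5191/2276]
step 1: y = z − H·x̄ = [717/569, 4401/1138]
step 1: S = H·P̄·Hᵀ + R = [36163/569 58423/1138; 58423/1138 113511/2276]
step 1: K = P̄·Hᵀ·S⁻¹ = [-431537/1215556 80089/607778; 104897/607778 -103884/303889]
step 1: x' = x̄ + K·y = [690252/303889, -695361/303889]
step 1: P' = (I − K·H)·P̄ = [904909/1215556 -355029/607778; -355029/607778 187599/303889]
step 2: x̄ = F·x = [-685143/303889, -700470/303889]
step 2: P̄ = F·P·Fᵀ + Q = [1294117/303889 59920/303889; 59920/303889 2281817/1215556]
step 2: y = z − H·x̄ = [-2848591/303889, -4383363/303889]
step 2: S = H·P̄·Hᵀ + R = [15559577/303889 23932775/607778; 23932775/607778 46549497/1215556]
step 2: K = P̄·Hᵀ·S⁻¹ = [-177066043/498579296 31741541/249289648; 43066831/249289648 -41755737/124644824]
step 2: x' = x̄ + K·y = [-380003129/498579296, 226271429/249289648]
step 2: P' = (I − K·H)·P̄ = [369505343/498579296 -144329475/249289648; -144329475/249289648 75946983/124644824]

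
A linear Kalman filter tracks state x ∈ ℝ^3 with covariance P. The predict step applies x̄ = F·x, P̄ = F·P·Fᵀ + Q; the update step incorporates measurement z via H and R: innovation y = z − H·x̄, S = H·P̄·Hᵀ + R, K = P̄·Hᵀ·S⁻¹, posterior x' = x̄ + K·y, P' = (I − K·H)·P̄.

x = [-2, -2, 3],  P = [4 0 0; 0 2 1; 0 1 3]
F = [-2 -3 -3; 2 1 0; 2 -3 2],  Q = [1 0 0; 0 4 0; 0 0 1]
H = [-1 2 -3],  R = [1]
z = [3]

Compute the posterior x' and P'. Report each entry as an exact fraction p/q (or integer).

x' = [-1639/181, -426/181, 88/181]
P' = [20679/362 -6047/362 -5447/181; -6047/362 6875/362 3294/181; -5447/181 3294/181 4023/181]

x̄ = F·x = [1, -6, 8]
P̄ = F·P·Fᵀ + Q = [80 -25 -13; -25 22 12; -13 12 35]
y = z − H·x̄ = [40]
S = H·P̄·Hᵀ + R = [362]
K = P̄·Hᵀ·S⁻¹ = [-91/362; 33/362; -34/181]
x' = x̄ + K·y = [-1639/181, -426/181, 88/181]
P' = (I − K·H)·P̄ = [20679/362 -6047/362 -5447/181; -6047/362 6875/362 3294/181; -5447/181 3294/181 4023/181]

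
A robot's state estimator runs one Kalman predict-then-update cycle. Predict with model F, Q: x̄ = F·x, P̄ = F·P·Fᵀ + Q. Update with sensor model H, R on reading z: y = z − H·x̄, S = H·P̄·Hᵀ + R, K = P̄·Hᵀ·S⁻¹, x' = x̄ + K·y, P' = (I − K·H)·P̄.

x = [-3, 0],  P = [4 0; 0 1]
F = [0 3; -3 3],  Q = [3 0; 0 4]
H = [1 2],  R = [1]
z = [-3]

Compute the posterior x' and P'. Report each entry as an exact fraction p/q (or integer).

x̄ = F·x = [0, 9]
P̄ = F·P·Fᵀ + Q = [12 9; 9 49]
y = z − H·x̄ = [-21]
S = H·P̄·Hᵀ + R = [245]
K = P̄·Hᵀ·S⁻¹ = [6/49; 107/245]
x' = x̄ + K·y = [-18/7, -6/35]
P' = (I − K·H)·P̄ = [408/49 -201/49; -201/49 556/245]

x' = [-18/7, -6/35]
P' = [408/49 -201/49; -201/49 556/245]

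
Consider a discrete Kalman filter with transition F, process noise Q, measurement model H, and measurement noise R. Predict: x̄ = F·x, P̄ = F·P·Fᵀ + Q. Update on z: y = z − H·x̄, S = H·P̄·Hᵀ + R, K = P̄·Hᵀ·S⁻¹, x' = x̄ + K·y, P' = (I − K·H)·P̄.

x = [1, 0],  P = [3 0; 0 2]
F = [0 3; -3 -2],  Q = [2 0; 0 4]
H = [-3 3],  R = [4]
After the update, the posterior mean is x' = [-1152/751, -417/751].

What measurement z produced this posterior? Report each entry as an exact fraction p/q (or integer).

z = [3]

x̄ = F·x = [0, -3]
P̄ = F·P·Fᵀ + Q = [20 -12; -12 39]
S = H·P̄·Hᵀ + R = [751]
K = P̄·Hᵀ·S⁻¹ = [-96/751; 153/751]
x' − x̄ = [-1152/751, 1836/751] = K·y
y = (KᵀK)⁻¹·Kᵀ·(x' − x̄) = [12]
z = y + H·x̄ = [12] + [-9] = [3]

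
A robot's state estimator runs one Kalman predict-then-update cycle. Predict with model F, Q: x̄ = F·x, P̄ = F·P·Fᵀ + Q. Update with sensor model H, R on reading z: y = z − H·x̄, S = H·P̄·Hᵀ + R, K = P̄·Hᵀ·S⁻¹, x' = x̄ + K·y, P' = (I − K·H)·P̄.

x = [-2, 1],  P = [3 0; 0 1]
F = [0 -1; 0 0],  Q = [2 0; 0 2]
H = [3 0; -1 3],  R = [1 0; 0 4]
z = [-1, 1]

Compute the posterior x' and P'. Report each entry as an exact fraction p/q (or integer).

x' = [-223/619, 108/619]
P' = [66/619 18/619; 18/619 230/619]

x̄ = F·x = [-1, 0]
P̄ = F·P·Fᵀ + Q = [3 0; 0 2]
y = z − H·x̄ = [2, 0]
S = H·P̄·Hᵀ + R = [28 -9; -9 25]
K = P̄·Hᵀ·S⁻¹ = [198/619 -3/619; 54/619 168/619]
x' = x̄ + K·y = [-223/619, 108/619]
P' = (I − K·H)·P̄ = [66/619 18/619; 18/619 230/619]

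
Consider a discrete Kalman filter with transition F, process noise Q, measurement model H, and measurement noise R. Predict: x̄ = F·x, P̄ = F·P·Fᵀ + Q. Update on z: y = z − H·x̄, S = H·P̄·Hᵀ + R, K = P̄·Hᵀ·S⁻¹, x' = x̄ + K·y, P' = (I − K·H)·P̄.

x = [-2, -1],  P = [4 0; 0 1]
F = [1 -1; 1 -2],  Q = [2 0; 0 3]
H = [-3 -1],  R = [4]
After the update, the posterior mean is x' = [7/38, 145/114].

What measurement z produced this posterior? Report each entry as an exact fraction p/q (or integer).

z = [-2]

x̄ = F·x = [-1, 0]
P̄ = F·P·Fᵀ + Q = [7 6; 6 11]
S = H·P̄·Hᵀ + R = [114]
K = P̄·Hᵀ·S⁻¹ = [-9/38; -29/114]
x' − x̄ = [45/38, 145/114] = K·y
y = (KᵀK)⁻¹·Kᵀ·(x' − x̄) = [-5]
z = y + H·x̄ = [-5] + [3] = [-2]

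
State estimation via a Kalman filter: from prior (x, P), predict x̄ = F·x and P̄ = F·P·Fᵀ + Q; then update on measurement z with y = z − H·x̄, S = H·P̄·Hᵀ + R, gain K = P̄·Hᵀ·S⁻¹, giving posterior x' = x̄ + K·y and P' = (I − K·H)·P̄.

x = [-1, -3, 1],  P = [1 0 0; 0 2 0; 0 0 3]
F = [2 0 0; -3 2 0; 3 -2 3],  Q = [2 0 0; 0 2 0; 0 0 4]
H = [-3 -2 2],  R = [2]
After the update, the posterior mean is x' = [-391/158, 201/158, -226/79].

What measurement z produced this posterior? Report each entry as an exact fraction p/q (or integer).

z = [-1]

x̄ = F·x = [-2, -3, 6]
P̄ = F·P·Fᵀ + Q = [6 -6 6; -6 19 -17; 6 -17 48]
S = H·P̄·Hᵀ + R = [316]
K = P̄·Hᵀ·S⁻¹ = [3/158; -27/158; 28/79]
x' − x̄ = [-75/158, 675/158, -700/79] = K·y
y = (KᵀK)⁻¹·Kᵀ·(x' − x̄) = [-25]
z = y + H·x̄ = [-25] + [24] = [-1]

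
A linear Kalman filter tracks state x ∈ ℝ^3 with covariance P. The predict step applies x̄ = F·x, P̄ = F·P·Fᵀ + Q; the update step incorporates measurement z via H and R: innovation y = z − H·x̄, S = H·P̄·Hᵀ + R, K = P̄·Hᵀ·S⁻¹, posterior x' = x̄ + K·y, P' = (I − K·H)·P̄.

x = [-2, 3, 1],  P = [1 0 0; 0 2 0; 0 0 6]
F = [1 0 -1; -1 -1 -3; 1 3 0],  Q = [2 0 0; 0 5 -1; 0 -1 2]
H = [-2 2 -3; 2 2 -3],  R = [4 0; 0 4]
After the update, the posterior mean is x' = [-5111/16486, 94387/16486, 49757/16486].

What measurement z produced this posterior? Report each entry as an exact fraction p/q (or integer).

z = [3, 2]

x̄ = F·x = [-3, -4, 7]
P̄ = F·P·Fᵀ + Q = [9 17 1; 17 62 -8; 1 -8 21]
S = H·P̄·Hᵀ + R = [449 497; 497 697]
K = P̄·Hᵀ·S⁻¹ = [-3823/16486 3885/16486; -2749/16486 6265/16486; -4547/16486 1421/16486]
x' − x̄ = [44347/16486, 160331/16486, -65645/16486] = K·y
y = (KᵀK)⁻¹·Kᵀ·(x' − x̄) = [26, 37]
z = y + H·x̄ = [26, 37] + [-23, -35] = [3, 2]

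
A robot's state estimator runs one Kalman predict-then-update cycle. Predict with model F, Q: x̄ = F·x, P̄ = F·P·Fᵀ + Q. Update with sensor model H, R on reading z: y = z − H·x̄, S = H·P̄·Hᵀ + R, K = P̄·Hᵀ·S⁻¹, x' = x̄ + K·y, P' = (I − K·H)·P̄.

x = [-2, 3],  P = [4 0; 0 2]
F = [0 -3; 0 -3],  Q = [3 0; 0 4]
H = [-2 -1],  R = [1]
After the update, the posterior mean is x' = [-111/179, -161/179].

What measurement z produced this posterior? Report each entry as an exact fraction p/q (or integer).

x̄ = F·x = [-9, -9]
P̄ = F·P·Fᵀ + Q = [21 18; 18 22]
S = H·P̄·Hᵀ + R = [179]
K = P̄·Hᵀ·S⁻¹ = [-60/179; -58/179]
x' − x̄ = [1500/179, 1450/179] = K·y
y = (KᵀK)⁻¹·Kᵀ·(x' − x̄) = [-25]
z = y + H·x̄ = [-25] + [27] = [2]

z = [2]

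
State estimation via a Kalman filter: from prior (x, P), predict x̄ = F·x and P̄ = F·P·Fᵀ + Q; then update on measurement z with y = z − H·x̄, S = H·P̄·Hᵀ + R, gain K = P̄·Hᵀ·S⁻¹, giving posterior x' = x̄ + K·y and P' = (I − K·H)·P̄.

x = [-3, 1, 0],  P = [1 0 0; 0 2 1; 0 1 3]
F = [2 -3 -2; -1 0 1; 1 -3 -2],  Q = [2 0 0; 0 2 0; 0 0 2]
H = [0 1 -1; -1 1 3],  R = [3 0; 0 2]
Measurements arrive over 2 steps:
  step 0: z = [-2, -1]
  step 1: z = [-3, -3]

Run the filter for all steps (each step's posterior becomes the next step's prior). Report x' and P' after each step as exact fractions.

step 0: x' = [-4497/2930, -1521/1465, -1019/2930], P' = [20139/2930 457/1465 6563/2930; 457/1465 1737/1465 -246/1465; 6563/2930 -246/1465 2901/2930]
step 1: x' = [11452319/3702856, -6177445/3702856, 1315249/1851428], P' = [31045947/3702856 911663/3702856 4924549/1851428; 911663/3702856 4097635/3702856 -284407/1851428; 4924549/1851428 -284407/1851428 1009819/925714]

step 0: x̄ = F·x = [-9, 3, -6]
step 0: P̄ = F·P·Fᵀ + Q = [48 -11 44; -11 6 -10; 44 -10 45]
step 0: y = z − H·x̄ = [-11, 5]
step 0: S = H·P̄·Hᵀ + R = [74 -94; -94 159]
step 0: K = P̄·Hᵀ·S⁻¹ = [-1883/2930 116/1465; 661/1465 271/1465; -1131/2930 412/1465]
step 0: x' = x̄ + K·y = [-4497/2930, -1521/1465, -1019/2930]
step 0: P' = (I − K·H)·P̄ = [20139/2930 457/1465 6563/2930; 457/1465 1737/1465 -246/1465; 6563/2930 -246/1465 2901/2930]
step 1: x̄ = F·x = [217/293, 1739/1465, 6667/2930]
step 1: P̄ = F·P·Fᵀ + Q = [5991/293 -1561/293 2964/293; -1561/293 7887/1465 -1017/1465; 2964/293 -1017/1465 31229/2930]
step 1: y = z − H·x̄ = [-5601/2930, -30099/2930]
step 1: S = H·P̄·Hᵀ + R = [59861/2930 -36731/2930; -36731/2930 203781/2930]
step 1: K = P̄·Hᵀ·S⁻¹ = [-2979145/3702856 -293495/3702856; 1555483/3702856 739765/3702856; -768015/1851428 424979/1851428]
step 1: x' = x̄ + K·y = [11452319/3702856, -6177445/3702856, 1315249/1851428]
step 1: P' = (I − K·H)·P̄ = [31045947/3702856 911663/3702856 4924549/1851428; 911663/3702856 4097635/3702856 -284407/1851428; 4924549/1851428 -284407/1851428 1009819/925714]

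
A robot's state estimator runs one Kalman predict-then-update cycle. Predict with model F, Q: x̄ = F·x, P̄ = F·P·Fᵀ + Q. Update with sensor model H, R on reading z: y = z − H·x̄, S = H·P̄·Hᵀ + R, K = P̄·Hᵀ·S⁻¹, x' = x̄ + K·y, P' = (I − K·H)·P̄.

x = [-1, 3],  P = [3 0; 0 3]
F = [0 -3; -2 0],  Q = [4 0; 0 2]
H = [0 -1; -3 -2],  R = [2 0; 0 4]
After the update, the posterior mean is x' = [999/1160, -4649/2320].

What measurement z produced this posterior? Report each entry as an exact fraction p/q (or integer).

x̄ = F·x = [-9, 2]
P̄ = F·P·Fᵀ + Q = [31 0; 0 14]
S = H·P̄·Hᵀ + R = [16 28; 28 339]
K = P̄·Hᵀ·S⁻¹ = [651/1160 -93/290; -1981/2320 -7/580]
x' − x̄ = [11439/1160, -9289/2320] = K·y
y = (KᵀK)⁻¹·Kᵀ·(x' − x̄) = [5, -22]
z = y + H·x̄ = [5, -22] + [-2, 23] = [3, 1]

z = [3, 1]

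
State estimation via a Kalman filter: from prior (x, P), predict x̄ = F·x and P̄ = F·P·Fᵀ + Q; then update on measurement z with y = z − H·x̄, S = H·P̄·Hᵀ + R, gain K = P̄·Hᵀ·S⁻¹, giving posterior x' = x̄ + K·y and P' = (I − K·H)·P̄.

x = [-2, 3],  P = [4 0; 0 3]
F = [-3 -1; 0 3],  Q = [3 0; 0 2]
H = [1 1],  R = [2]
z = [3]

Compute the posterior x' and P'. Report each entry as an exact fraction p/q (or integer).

x' = [-12/5, 63/11]
P' = [111/5 -21; -21 239/11]

x̄ = F·x = [3, 9]
P̄ = F·P·Fᵀ + Q = [42 -9; -9 29]
y = z − H·x̄ = [-9]
S = H·P̄·Hᵀ + R = [55]
K = P̄·Hᵀ·S⁻¹ = [3/5; 4/11]
x' = x̄ + K·y = [-12/5, 63/11]
P' = (I − K·H)·P̄ = [111/5 -21; -21 239/11]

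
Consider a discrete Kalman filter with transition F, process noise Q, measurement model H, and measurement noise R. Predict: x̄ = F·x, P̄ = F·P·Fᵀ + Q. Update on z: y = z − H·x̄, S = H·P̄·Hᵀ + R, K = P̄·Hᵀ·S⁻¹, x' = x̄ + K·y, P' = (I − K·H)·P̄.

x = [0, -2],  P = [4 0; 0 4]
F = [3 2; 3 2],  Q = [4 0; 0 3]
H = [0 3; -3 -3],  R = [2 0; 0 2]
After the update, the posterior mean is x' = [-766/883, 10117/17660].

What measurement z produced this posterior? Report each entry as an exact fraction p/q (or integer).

z = [2, 1]

x̄ = F·x = [-4, -4]
P̄ = F·P·Fᵀ + Q = [56 52; 52 55]
S = H·P̄·Hᵀ + R = [497 -963; -963 1937]
K = P̄·Hᵀ·S⁻¹ = [-246/883 -270/883; 5241/17660 -321/17660]
x' − x̄ = [2766/883, 80757/17660] = K·y
y = (KᵀK)⁻¹·Kᵀ·(x' − x̄) = [14, -23]
z = y + H·x̄ = [14, -23] + [-12, 24] = [2, 1]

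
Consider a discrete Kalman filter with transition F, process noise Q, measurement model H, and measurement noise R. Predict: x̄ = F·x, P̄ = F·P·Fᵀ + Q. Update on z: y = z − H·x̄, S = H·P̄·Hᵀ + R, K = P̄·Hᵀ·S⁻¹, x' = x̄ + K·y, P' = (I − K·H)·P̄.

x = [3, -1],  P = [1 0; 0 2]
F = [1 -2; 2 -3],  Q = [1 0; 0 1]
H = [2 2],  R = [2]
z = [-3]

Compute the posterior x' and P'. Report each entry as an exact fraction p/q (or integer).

x' = [-43/41, -40/123]
P' = [26/41 -18/41; -18/41 91/123]

x̄ = F·x = [5, 9]
P̄ = F·P·Fᵀ + Q = [10 14; 14 23]
y = z − H·x̄ = [-31]
S = H·P̄·Hᵀ + R = [246]
K = P̄·Hᵀ·S⁻¹ = [8/41; 37/123]
x' = x̄ + K·y = [-43/41, -40/123]
P' = (I − K·H)·P̄ = [26/41 -18/41; -18/41 91/123]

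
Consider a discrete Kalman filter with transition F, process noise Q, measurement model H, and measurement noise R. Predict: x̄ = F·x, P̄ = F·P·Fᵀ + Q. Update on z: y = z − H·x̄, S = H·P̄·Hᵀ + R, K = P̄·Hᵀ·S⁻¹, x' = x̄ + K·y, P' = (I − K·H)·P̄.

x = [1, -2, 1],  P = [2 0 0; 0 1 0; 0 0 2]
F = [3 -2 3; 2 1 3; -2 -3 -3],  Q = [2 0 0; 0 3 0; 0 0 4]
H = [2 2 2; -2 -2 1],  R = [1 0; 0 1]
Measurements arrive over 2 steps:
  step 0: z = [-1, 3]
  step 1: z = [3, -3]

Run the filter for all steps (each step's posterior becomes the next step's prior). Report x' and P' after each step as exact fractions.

step 0: x' = [3122/6633, -10754/6633, 4856/6633], P' = [46186/19899 -44665/19899 541/19899; -44665/19899 183619/79596 -6583/79596; 541/19899 -6583/79596 17503/79596]
step 1: x' = [1280711805/1023510598, 11548580/46523209, 15215789/511755299], P' = [1208428186/511755299 -211136675/93046418 9923313/1023510598; -211136675/93046418 107701666/46523209 -2931682/46523209; 9923313/1023510598 -2931682/46523209 110056395/511755299]

step 0: x̄ = F·x = [10, 3, 1]
step 0: P̄ = F·P·Fᵀ + Q = [42 28 -24; 28 30 -29; -24 -29 39]
step 0: y = z − H·x̄ = [-29, 28]
step 0: S = H·P̄·Hᵀ + R = [245 -328; -328 764]
step 0: K = P̄·Hᵀ·S⁻¹ = [4124/19899 -2501/19899; -812/19899 -16501/79596; 6542/19899 26341/79596]
step 0: x' = x̄ + K·y = [3122/6633, -10754/6633, 4856/6633]
step 0: P' = (I − K·H)·P̄ = [46186/19899 -44665/19899 541/19899; -44665/19899 183619/79596 -6583/79596; 541/19899 -6583/79596 17503/79596]
step 1: x̄ = F·x = [45442/6633, 10058/6633, 11450/6633]
step 1: P̄ = F·P·Fᵀ + Q = [4975759/79596 564811/39798 179078/19899; 564811/39798 147685/19899 8737/19899; 179078/19899 8737/19899 157753/19899]
step 1: y = z − H·x̄ = [-114001/6633, 7241/603]
step 1: S = H·P̄·Hᵀ + R = [9979174/19899 -716897/1809; -716897/1809 659285/1809]
step 1: K = P̄·Hᵀ·S⁻¹ = [9479660/46523209 -178782581/1023510598; -1596707/46523209 -7198339/46523209; 15049009/46523209 164630086/511755299]
step 1: x' = x̄ + K·y = [1280711805/1023510598, 11548580/46523209, 15215789/511755299]
step 1: P' = (I − K·H)·P̄ = [1208428186/511755299 -211136675/93046418 9923313/1023510598; -211136675/93046418 107701666/46523209 -2931682/46523209; 9923313/1023510598 -2931682/46523209 110056395/511755299]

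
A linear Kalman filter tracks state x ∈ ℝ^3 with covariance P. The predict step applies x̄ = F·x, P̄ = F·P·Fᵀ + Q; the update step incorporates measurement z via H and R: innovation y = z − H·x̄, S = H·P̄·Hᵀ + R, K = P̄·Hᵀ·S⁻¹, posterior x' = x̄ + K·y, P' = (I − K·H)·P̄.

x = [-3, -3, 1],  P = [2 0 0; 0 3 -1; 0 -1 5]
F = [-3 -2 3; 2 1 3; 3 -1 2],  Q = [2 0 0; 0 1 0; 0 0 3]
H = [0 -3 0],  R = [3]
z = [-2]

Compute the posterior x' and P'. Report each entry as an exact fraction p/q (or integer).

x' = [1686/77, 48/77, 92/77]
P' = [5503/77 15/77 125/77; 15/77 51/154 20/77; 125/77 20/77 1296/77]

x̄ = F·x = [18, -6, -4]
P̄ = F·P·Fᵀ + Q = [89 30 25; 30 51 40; 25 40 48]
y = z − H·x̄ = [-20]
S = H·P̄·Hᵀ + R = [462]
K = P̄·Hᵀ·S⁻¹ = [-15/77; -51/154; -20/77]
x' = x̄ + K·y = [1686/77, 48/77, 92/77]
P' = (I − K·H)·P̄ = [5503/77 15/77 125/77; 15/77 51/154 20/77; 125/77 20/77 1296/77]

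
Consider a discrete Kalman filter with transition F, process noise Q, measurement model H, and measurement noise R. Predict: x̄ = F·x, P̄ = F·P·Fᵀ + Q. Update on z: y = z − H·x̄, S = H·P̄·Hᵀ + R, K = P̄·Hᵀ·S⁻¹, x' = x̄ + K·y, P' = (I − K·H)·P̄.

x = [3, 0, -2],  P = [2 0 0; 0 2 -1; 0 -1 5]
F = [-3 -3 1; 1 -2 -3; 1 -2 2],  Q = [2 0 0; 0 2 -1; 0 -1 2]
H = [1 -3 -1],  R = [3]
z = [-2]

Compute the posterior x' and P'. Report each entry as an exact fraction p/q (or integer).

x' = [-1922/407, -817/407, 1448/407]
P' = [14614/407 2832/407 5899/407; 2832/407 1931/407 -2577/407; 5899/407 -2577/407 13471/407]

x̄ = F·x = [-11, 9, -1]
P̄ = F·P·Fᵀ + Q = [49 -16 24; -16 45 -23; 24 -23 40]
y = z − H·x̄ = [35]
S = H·P̄·Hᵀ + R = [407]
K = P̄·Hᵀ·S⁻¹ = [73/407; -128/407; 53/407]
x' = x̄ + K·y = [-1922/407, -817/407, 1448/407]
P' = (I − K·H)·P̄ = [14614/407 2832/407 5899/407; 2832/407 1931/407 -2577/407; 5899/407 -2577/407 13471/407]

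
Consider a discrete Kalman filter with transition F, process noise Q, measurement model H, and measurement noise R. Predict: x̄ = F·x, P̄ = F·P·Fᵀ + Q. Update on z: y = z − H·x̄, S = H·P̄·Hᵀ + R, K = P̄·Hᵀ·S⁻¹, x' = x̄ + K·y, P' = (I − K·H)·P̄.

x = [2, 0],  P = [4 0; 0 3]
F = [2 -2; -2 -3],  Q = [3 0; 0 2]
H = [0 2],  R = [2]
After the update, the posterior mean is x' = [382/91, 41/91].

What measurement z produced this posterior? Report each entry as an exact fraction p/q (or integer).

x̄ = F·x = [4, -4]
P̄ = F·P·Fᵀ + Q = [31 2; 2 45]
S = H·P̄·Hᵀ + R = [182]
K = P̄·Hᵀ·S⁻¹ = [2/91; 45/91]
x' − x̄ = [18/91, 405/91] = K·y
y = (KᵀK)⁻¹·Kᵀ·(x' − x̄) = [9]
z = y + H·x̄ = [9] + [-8] = [1]

z = [1]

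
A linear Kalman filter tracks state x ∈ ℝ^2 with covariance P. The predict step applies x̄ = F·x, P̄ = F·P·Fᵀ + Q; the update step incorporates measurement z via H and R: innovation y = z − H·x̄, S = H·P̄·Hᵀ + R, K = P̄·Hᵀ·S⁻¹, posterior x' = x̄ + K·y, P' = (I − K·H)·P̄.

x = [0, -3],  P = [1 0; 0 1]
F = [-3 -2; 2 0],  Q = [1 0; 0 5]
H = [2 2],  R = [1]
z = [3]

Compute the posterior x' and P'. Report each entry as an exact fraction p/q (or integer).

x̄ = F·x = [6, 0]
P̄ = F·P·Fᵀ + Q = [14 -6; -6 9]
y = z − H·x̄ = [-9]
S = H·P̄·Hᵀ + R = [45]
K = P̄·Hᵀ·S⁻¹ = [16/45; 2/15]
x' = x̄ + K·y = [14/5, -6/5]
P' = (I − K·H)·P̄ = [374/45 -122/15; -122/15 41/5]

x' = [14/5, -6/5]
P' = [374/45 -122/15; -122/15 41/5]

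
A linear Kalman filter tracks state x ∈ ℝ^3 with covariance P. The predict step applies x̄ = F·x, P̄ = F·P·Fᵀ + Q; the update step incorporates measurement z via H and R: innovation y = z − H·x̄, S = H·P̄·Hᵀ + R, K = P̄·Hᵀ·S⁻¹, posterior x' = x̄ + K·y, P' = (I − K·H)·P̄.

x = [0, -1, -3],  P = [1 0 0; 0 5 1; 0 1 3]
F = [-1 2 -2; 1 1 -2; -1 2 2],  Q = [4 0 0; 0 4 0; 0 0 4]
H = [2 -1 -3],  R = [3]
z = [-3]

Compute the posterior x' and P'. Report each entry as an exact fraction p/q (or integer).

x̄ = F·x = [4, 5, -8]
P̄ = F·P·Fᵀ + Q = [29 15 9; 15 18 -5; 9 -5 45]
y = z − H·x̄ = [-30]
S = H·P̄·Hᵀ + R = [344]
K = P̄·Hᵀ·S⁻¹ = [2/43; 27/344; -14/43]
x' = x̄ + K·y = [112/43, 455/172, 76/43]
P' = (I − K·H)·P̄ = [1215/43 591/43 611/43; 591/43 5463/344 163/43; 611/43 163/43 367/43]

x' = [112/43, 455/172, 76/43]
P' = [1215/43 591/43 611/43; 591/43 5463/344 163/43; 611/43 163/43 367/43]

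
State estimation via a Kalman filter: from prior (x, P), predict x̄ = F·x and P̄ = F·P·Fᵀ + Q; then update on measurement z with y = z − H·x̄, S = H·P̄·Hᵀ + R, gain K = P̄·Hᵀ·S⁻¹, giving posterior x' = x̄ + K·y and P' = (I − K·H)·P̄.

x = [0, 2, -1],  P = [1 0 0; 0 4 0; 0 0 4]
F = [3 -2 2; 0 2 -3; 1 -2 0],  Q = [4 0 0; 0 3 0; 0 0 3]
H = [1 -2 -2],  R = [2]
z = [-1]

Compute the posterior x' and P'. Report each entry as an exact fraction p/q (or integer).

x̄ = F·x = [-6, 7, -4]
P̄ = F·P·Fᵀ + Q = [45 -40 19; -40 55 -16; 19 -16 20]
y = z − H·x̄ = [11]
S = H·P̄·Hᵀ + R = [303]
K = P̄·Hᵀ·S⁻¹ = [29/101; -118/303; 11/303]
x' = x̄ + K·y = [-287/101, 823/303, -1091/303]
P' = (I − K·H)·P̄ = [2022/101 -618/101 1600/101; -618/101 2741/303 -3550/303; 1600/101 -3550/303 5939/303]

x' = [-287/101, 823/303, -1091/303]
P' = [2022/101 -618/101 1600/101; -618/101 2741/303 -3550/303; 1600/101 -3550/303 5939/303]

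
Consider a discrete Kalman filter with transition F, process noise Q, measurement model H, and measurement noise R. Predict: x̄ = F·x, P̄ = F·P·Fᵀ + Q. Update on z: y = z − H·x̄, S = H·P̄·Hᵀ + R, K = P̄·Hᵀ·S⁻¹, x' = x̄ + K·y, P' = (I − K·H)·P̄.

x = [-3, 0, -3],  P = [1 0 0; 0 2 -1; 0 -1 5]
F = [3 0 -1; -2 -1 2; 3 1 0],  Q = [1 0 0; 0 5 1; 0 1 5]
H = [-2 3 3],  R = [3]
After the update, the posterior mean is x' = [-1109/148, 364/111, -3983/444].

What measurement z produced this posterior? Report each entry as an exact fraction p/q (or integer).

z = [-2]

x̄ = F·x = [-6, 0, -9]
P̄ = F·P·Fᵀ + Q = [15 -17 10; -17 35 -9; 10 -9 16]
S = H·P̄·Hᵀ + R = [444]
K = P̄·Hᵀ·S⁻¹ = [-17/148; 28/111; 1/444]
x' − x̄ = [-221/148, 364/111, 13/444] = K·y
y = (KᵀK)⁻¹·Kᵀ·(x' − x̄) = [13]
z = y + H·x̄ = [13] + [-15] = [-2]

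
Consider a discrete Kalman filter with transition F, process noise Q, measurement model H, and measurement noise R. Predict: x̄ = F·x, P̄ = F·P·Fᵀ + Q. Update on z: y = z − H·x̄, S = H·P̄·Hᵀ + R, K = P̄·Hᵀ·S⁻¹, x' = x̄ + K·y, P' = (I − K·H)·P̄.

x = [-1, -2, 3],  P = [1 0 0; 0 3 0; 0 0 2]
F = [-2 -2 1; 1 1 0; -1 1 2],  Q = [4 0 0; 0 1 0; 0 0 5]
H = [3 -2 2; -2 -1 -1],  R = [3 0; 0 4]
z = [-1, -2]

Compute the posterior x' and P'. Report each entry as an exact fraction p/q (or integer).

x̄ = F·x = [9, -3, 5]
P̄ = F·P·Fᵀ + Q = [22 -8 0; -8 5 2; 0 2 17]
y = z − H·x̄ = [-44, 18]
S = H·P̄·Hᵀ + R = [369 -164; -164 86]
K = P̄·Hᵀ·S⁻¹ = [14/59 2/59; -552/2419 -39/118; -268/2419 -51/118]
x' = x̄ + K·y = [-49/59, 2640/2419, 5068/2419]
P' = (I − K·H)·P̄ = [222/59 -70/59 -382/59; -70/59 5461/4838 12415/4838; -382/59 12415/4838 58597/4838]

x' = [-49/59, 2640/2419, 5068/2419]
P' = [222/59 -70/59 -382/59; -70/59 5461/4838 12415/4838; -382/59 12415/4838 58597/4838]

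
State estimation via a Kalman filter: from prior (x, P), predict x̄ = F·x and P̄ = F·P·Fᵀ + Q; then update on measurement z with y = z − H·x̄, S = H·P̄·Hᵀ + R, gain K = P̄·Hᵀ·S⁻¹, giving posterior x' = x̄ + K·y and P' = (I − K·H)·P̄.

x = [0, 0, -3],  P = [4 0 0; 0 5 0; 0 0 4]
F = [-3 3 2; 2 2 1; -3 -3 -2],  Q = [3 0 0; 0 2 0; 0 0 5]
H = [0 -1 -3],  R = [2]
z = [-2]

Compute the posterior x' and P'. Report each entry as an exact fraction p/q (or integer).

x̄ = F·x = [-6, -3, 6]
P̄ = F·P·Fᵀ + Q = [100 14 -25; 14 42 -62; -25 -62 102]
y = z − H·x̄ = [13]
S = H·P̄·Hᵀ + R = [590]
K = P̄·Hᵀ·S⁻¹ = [61/590; 72/295; -122/295]
x' = x̄ + K·y = [-2747/590, 51/295, 184/295]
P' = (I − K·H)·P̄ = [55279/590 -262/295 67/295; -262/295 2022/295 -722/295; 67/295 -722/295 322/295]

x' = [-2747/590, 51/295, 184/295]
P' = [55279/590 -262/295 67/295; -262/295 2022/295 -722/295; 67/295 -722/295 322/295]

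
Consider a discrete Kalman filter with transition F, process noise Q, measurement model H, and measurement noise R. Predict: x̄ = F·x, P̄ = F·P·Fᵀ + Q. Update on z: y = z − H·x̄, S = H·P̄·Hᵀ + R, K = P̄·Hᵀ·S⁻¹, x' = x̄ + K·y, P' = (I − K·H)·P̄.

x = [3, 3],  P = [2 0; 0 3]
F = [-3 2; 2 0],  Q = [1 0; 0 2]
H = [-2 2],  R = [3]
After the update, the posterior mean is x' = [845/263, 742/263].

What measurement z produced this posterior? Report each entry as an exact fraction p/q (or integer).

x̄ = F·x = [-3, 6]
P̄ = F·P·Fᵀ + Q = [31 -12; -12 10]
S = H·P̄·Hᵀ + R = [263]
K = P̄·Hᵀ·S⁻¹ = [-86/263; 44/263]
x' − x̄ = [1634/263, -836/263] = K·y
y = (KᵀK)⁻¹·Kᵀ·(x' − x̄) = [-19]
z = y + H·x̄ = [-19] + [18] = [-1]

z = [-1]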